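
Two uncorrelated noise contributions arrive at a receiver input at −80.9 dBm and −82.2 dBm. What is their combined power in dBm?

−78.5 dBm

Convert to linear, add, convert back:
P₁ = 8.13×10⁻¹² W, P₂ = 6.03×10⁻¹² W
P_tot = 1.42×10⁻¹¹ W → 10 log₁₀(P_tot / 10⁻³) = −78.5 dBm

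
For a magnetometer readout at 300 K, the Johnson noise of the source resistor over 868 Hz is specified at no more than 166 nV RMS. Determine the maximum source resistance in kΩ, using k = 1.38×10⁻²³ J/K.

Johnson–Nyquist: V_n = √(4kTRB) ⇒ R = V_n² / (4kTB)
4kTB = 4 × 1.38×10⁻²³ × 300 × 8.68×10² = 1.44×10⁻¹⁷
R = (1.66×10⁻⁷)² / 1.44×10⁻¹⁷ = 1.92×10³ Ω = 1.92 kΩ

1.92 kΩ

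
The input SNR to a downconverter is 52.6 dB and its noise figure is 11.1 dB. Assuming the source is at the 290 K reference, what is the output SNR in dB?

41.5 dB

By definition F = SNR_in/SNR_out, so in dB: SNR_out = SNR_in − NF
SNR_out = 52.6 − 11.1 = 41.5 dB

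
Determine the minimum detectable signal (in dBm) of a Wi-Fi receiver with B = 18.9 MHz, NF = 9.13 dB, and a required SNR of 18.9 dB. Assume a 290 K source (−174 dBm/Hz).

Sensitivity = −174 + 10 log₁₀(B) + NF + SNR_min
= −174 + 72.76 + 9.13 + 18.9
= −73.21 dBm → −73.2 dBm

−73.2 dBm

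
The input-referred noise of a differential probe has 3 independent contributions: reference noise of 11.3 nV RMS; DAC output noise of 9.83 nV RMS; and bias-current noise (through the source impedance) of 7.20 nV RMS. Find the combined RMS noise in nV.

16.6 nV

Uncorrelated sources add in power (mean-square): V_tot = √(ΣV_i²)
V_tot = √[(1.13×10⁻⁸)² + (9.83×10⁻⁹)² + (7.20×10⁻⁹)²] = 1.66×10⁻⁸ V = 16.6 nV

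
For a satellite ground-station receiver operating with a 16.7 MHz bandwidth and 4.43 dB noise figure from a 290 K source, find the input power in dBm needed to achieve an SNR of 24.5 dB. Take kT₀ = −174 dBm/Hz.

Sensitivity = −174 + 10 log₁₀(B) + NF + SNR_min
= −174 + 72.23 + 4.43 + 24.5
= −72.84 dBm → −72.8 dBm

−72.8 dBm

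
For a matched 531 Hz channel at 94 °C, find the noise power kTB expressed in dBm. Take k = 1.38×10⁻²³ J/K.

T = 94 °C + 273.15 = 367.15 K
P_n = kTB = 1.38×10⁻²³ × 367.15 × 5.31×10² = 2.69×10⁻¹⁸ W
In dBm: 10 log₁₀(2.69×10⁻¹⁸ / 10⁻³) = −145.7 dBm

−145.7 dBm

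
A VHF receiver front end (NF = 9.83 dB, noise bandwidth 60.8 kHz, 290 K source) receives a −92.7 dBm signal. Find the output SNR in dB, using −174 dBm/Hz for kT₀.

23.6 dB

Noise floor: N = −174 + 10 log₁₀(B) + NF
10 log₁₀(6.08×10⁴) = 47.84 dB
N = −174 + 47.84 + 9.83 = −116.33 dBm
SNR = P_sig − N = −92.7 − (−116.33) = 23.63 dB → 23.6 dB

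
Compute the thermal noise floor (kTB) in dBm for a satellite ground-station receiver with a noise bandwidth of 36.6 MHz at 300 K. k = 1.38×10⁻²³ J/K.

P_n = kTB = 1.38×10⁻²³ × 300 × 3.66×10⁷ = 1.52×10⁻¹³ W
In dBm: 10 log₁₀(1.52×10⁻¹³ / 10⁻³) = −98.2 dBm

−98.2 dBm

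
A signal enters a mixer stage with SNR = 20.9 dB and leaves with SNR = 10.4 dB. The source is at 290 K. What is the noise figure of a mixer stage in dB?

10.5 dB

NF (dB) = SNR_in(dB) − SNR_out(dB) when the source is at T₀
NF = 20.9 − 10.4 = 10.5 dB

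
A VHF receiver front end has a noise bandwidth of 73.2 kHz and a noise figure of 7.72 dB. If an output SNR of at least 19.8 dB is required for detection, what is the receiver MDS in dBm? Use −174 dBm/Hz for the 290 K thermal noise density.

−97.8 dBm

Sensitivity = −174 + 10 log₁₀(B) + NF + SNR_min
= −174 + 48.65 + 7.72 + 19.8
= −97.83 dBm → −97.8 dBm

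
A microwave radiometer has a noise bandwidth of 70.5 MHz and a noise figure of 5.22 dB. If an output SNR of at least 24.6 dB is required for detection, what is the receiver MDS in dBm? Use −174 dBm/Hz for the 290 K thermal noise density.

Sensitivity = −174 + 10 log₁₀(B) + NF + SNR_min
= −174 + 78.48 + 5.22 + 24.6
= −65.70 dBm → −65.7 dBm

−65.7 dBm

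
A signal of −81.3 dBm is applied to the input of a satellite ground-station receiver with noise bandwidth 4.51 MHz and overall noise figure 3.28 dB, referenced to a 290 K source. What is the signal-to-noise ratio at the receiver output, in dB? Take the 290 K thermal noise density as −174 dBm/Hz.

Noise floor: N = −174 + 10 log₁₀(B) + NF
10 log₁₀(4.51×10⁶) = 66.54 dB
N = −174 + 66.54 + 3.28 = −104.18 dBm
SNR = P_sig − N = −81.3 − (−104.18) = 22.88 dB → 22.9 dB

22.9 dB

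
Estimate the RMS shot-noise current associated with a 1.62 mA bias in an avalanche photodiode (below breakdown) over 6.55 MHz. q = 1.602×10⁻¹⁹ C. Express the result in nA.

I_n = √(2qI·B)
2qI·B = 2 × 1.602×10⁻¹⁹ × 1.62×10⁻³ × 6.55×10⁶ = 3.40×10⁻¹⁵ A²
I_n = √(3.40×10⁻¹⁵) = 5.83×10⁻⁸ A = 58.3 nA

58.3 nA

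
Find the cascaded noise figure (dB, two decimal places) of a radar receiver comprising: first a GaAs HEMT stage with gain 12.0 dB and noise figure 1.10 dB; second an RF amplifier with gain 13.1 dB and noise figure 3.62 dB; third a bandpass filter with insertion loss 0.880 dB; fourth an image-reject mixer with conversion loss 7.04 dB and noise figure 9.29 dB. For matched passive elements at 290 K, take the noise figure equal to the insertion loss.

Convert to linear (a loss of L dB is a gain of −L dB): F_i = 10^(NF_i/10), G_i = 10^(G_i,dB/10)
  Stage 1: F_1 = 10^(1.10/10) = 1.288, G_1 = 10^(12.0/10) = 15.85
  Stage 2: F_2 = 10^(3.62/10) = 2.301, G_2 = 10^(13.1/10) = 20.42
  Stage 3: F_3 = 10^(0.880/10) = 1.225, G_3 = 10^(−0.880/10) = 0.8166
  Stage 4: F_4 = 10^(9.29/10) = 8.492, G_4 = 10^(−7.04/10) = 0.1977
Friis cascade:
  F = 1.288 + (2.301 − 1)/15.85 + (1.225 − 1)/323.6 + (8.492 − 1)/264.2 = 1.399
NF = 10 log₁₀(1.399) = 1.46 dB

1.46 dB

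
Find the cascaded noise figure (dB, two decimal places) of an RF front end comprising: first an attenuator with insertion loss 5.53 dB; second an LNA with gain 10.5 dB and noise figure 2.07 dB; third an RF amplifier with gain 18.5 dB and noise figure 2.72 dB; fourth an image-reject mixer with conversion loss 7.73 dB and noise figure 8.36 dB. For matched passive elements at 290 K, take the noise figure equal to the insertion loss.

7.82 dB

Convert to linear (a loss of L dB is a gain of −L dB): F_i = 10^(NF_i/10), G_i = 10^(G_i,dB/10)
  Stage 1: F_1 = 10^(5.53/10) = 3.573, G_1 = 10^(−5.53/10) = 0.2799
  Stage 2: F_2 = 10^(2.07/10) = 1.611, G_2 = 10^(10.5/10) = 11.22
  Stage 3: F_3 = 10^(2.72/10) = 1.871, G_3 = 10^(18.5/10) = 70.79
  Stage 4: F_4 = 10^(8.36/10) = 6.855, G_4 = 10^(−7.73/10) = 0.1687
Friis cascade:
  F = 3.573 + (1.611 − 1)/0.2799 + (1.871 − 1)/3.141 + (6.855 − 1)/222.3 = 6.058
NF = 10 log₁₀(6.058) = 7.82 dB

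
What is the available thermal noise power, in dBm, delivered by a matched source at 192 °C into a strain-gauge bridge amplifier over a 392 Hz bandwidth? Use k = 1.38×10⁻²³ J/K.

T = 192 °C + 273.15 = 465.15 K
P_n = kTB = 1.38×10⁻²³ × 465.15 × 3.92×10² = 2.52×10⁻¹⁸ W
In dBm: 10 log₁₀(2.52×10⁻¹⁸ / 10⁻³) = −146.0 dBm

−146.0 dBm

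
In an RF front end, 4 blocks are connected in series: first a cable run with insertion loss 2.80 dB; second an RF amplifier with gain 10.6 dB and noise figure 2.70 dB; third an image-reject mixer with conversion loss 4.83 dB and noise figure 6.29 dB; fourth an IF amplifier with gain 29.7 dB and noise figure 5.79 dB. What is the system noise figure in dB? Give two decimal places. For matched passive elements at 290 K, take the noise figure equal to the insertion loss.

7.40 dB

Convert to linear (a loss of L dB is a gain of −L dB): F_i = 10^(NF_i/10), G_i = 10^(G_i,dB/10)
  Stage 1: F_1 = 10^(2.80/10) = 1.905, G_1 = 10^(−2.80/10) = 0.5248
  Stage 2: F_2 = 10^(2.70/10) = 1.862, G_2 = 10^(10.6/10) = 11.48
  Stage 3: F_3 = 10^(6.29/10) = 4.256, G_3 = 10^(−4.83/10) = 0.3289
  Stage 4: F_4 = 10^(5.79/10) = 3.793, G_4 = 10^(29.7/10) = 933.3
Friis cascade:
  F = 1.905 + (1.862 − 1)/0.5248 + (4.256 − 1)/6.026 + (3.793 − 1)/1.982 = 5.498
NF = 10 log₁₀(5.498) = 7.40 dB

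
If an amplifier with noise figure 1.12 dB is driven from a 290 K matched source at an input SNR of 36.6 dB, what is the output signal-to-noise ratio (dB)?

By definition F = SNR_in/SNR_out, so in dB: SNR_out = SNR_in − NF
SNR_out = 36.6 − 1.12 = 35.48 dB

35.48 dB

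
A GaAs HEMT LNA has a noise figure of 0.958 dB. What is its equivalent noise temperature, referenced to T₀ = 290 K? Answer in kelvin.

F = 10^(0.958/10) = 1.24681
T_e = (F − 1)·T₀ = (1.24681 − 1) × 290 = 71.6 K

71.6 K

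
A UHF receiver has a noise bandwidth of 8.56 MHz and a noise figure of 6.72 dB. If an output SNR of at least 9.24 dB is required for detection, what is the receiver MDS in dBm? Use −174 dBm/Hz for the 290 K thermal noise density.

Sensitivity = −174 + 10 log₁₀(B) + NF + SNR_min
= −174 + 69.32 + 6.72 + 9.24
= −88.72 dBm → −88.7 dBm

−88.7 dBm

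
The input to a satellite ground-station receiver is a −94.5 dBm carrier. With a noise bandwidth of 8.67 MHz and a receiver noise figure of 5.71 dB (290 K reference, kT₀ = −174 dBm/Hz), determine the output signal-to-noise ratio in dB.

Noise floor: N = −174 + 10 log₁₀(B) + NF
10 log₁₀(8.67×10⁶) = 69.38 dB
N = −174 + 69.38 + 5.71 = −98.91 dBm
SNR = P_sig − N = −94.5 − (−98.91) = 4.41 dB → 4.4 dB

4.4 dB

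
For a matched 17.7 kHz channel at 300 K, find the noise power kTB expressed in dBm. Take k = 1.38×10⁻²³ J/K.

P_n = kTB = 1.38×10⁻²³ × 300 × 1.77×10⁴ = 7.33×10⁻¹⁷ W
In dBm: 10 log₁₀(7.33×10⁻¹⁷ / 10⁻³) = −131.4 dBm

−131.4 dBm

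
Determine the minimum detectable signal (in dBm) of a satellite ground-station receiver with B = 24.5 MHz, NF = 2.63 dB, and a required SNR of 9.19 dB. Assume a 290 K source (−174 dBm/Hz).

−88.3 dBm

Sensitivity = −174 + 10 log₁₀(B) + NF + SNR_min
= −174 + 73.89 + 2.63 + 9.19
= −88.29 dBm → −88.3 dBm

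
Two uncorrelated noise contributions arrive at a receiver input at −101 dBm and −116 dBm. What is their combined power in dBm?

Convert to linear, add, convert back:
P₁ = 7.94×10⁻¹⁴ W, P₂ = 2.51×10⁻¹⁵ W
P_tot = 8.19×10⁻¹⁴ W → 10 log₁₀(P_tot / 10⁻³) = −100.9 dBm

−100.9 dBm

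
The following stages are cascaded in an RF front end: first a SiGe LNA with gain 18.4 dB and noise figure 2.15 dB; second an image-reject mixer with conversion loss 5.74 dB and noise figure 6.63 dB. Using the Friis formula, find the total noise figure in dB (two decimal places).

2.29 dB

Convert to linear (a loss of L dB is a gain of −L dB): F_i = 10^(NF_i/10), G_i = 10^(G_i,dB/10)
  Stage 1: F_1 = 10^(2.15/10) = 1.641, G_1 = 10^(18.4/10) = 69.18
  Stage 2: F_2 = 10^(6.63/10) = 4.603, G_2 = 10^(−5.74/10) = 0.2667
Friis cascade:
  F = 1.641 + (4.603 − 1)/69.18 = 1.693
NF = 10 log₁₀(1.693) = 2.29 dB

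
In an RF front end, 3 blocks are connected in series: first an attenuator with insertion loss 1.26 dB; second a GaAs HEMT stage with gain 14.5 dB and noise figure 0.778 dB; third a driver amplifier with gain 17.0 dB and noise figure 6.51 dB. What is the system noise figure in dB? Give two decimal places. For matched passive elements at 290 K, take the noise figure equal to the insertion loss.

Convert to linear (a loss of L dB is a gain of −L dB): F_i = 10^(NF_i/10), G_i = 10^(G_i,dB/10)
  Stage 1: F_1 = 10^(1.26/10) = 1.337, G_1 = 10^(−1.26/10) = 0.7482
  Stage 2: F_2 = 10^(0.778/10) = 1.196, G_2 = 10^(14.5/10) = 28.18
  Stage 3: F_3 = 10^(6.51/10) = 4.477, G_3 = 10^(17.0/10) = 50.12
Friis cascade:
  F = 1.337 + (1.196 − 1)/0.7482 + (4.477 − 1)/21.09 = 1.764
NF = 10 log₁₀(1.764) = 2.46 dB

2.46 dB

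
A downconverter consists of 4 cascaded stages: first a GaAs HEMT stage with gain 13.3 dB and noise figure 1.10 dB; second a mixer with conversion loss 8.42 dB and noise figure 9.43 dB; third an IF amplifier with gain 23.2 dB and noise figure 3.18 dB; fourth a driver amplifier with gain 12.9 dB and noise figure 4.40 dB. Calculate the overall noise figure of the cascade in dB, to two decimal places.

3.02 dB

Convert to linear (a loss of L dB is a gain of −L dB): F_i = 10^(NF_i/10), G_i = 10^(G_i,dB/10)
  Stage 1: F_1 = 10^(1.10/10) = 1.288, G_1 = 10^(13.3/10) = 21.38
  Stage 2: F_2 = 10^(9.43/10) = 8.770, G_2 = 10^(−8.42/10) = 0.1439
  Stage 3: F_3 = 10^(3.18/10) = 2.080, G_3 = 10^(23.2/10) = 208.9
  Stage 4: F_4 = 10^(4.40/10) = 2.754, G_4 = 10^(12.9/10) = 19.50
Friis cascade:
  F = 1.288 + (8.770 − 1)/21.38 + (2.080 − 1)/3.076 + (2.754 − 1)/642.7 = 2.005
NF = 10 log₁₀(2.005) = 3.02 dB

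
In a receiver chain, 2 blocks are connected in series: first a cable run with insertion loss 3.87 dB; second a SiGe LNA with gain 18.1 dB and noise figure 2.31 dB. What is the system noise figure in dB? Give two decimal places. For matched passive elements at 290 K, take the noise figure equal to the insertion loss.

Convert to linear (a loss of L dB is a gain of −L dB): F_i = 10^(NF_i/10), G_i = 10^(G_i,dB/10)
  Stage 1: F_1 = 10^(3.87/10) = 2.438, G_1 = 10^(−3.87/10) = 0.4102
  Stage 2: F_2 = 10^(2.31/10) = 1.702, G_2 = 10^(18.1/10) = 64.57
Friis cascade:
  F = 2.438 + (1.702 − 1)/0.4102 = 4.150
NF = 10 log₁₀(4.150) = 6.18 dB

6.18 dB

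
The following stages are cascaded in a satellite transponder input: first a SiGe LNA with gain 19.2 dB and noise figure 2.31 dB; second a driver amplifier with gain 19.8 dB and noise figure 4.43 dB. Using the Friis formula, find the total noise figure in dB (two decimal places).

Convert to linear (a loss of L dB is a gain of −L dB): F_i = 10^(NF_i/10), G_i = 10^(G_i,dB/10)
  Stage 1: F_1 = 10^(2.31/10) = 1.702, G_1 = 10^(19.2/10) = 83.18
  Stage 2: F_2 = 10^(4.43/10) = 2.773, G_2 = 10^(19.8/10) = 95.50
Friis cascade:
  F = 1.702 + (2.773 − 1)/83.18 = 1.723
NF = 10 log₁₀(1.723) = 2.36 dB

2.36 dB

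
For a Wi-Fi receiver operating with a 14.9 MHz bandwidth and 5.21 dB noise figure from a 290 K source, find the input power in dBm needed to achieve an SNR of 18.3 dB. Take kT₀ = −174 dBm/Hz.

−78.8 dBm

Sensitivity = −174 + 10 log₁₀(B) + NF + SNR_min
= −174 + 71.73 + 5.21 + 18.3
= −78.76 dBm → −78.8 dBm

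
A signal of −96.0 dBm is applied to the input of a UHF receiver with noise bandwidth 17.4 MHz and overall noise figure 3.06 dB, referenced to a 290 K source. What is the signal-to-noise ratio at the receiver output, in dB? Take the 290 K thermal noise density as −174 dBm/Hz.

Noise floor: N = −174 + 10 log₁₀(B) + NF
10 log₁₀(1.74×10⁷) = 72.41 dB
N = −174 + 72.41 + 3.06 = −98.53 dBm
SNR = P_sig − N = −96.0 − (−98.53) = 2.53 dB → 2.5 dB

2.5 dB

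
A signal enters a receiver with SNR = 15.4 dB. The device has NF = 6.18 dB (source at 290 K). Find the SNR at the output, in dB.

By definition F = SNR_in/SNR_out, so in dB: SNR_out = SNR_in − NF
SNR_out = 15.4 − 6.18 = 9.22 dB

9.22 dB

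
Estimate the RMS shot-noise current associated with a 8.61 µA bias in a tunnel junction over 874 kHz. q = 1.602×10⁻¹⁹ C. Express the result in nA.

1.55 nA

I_n = √(2qI·B)
2qI·B = 2 × 1.602×10⁻¹⁹ × 8.61×10⁻⁶ × 8.74×10⁵ = 2.41×10⁻¹⁸ A²
I_n = √(2.41×10⁻¹⁸) = 1.55×10⁻⁹ A = 1.55 nA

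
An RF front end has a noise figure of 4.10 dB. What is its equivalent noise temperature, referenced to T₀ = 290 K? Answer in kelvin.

455 K

F = 10^(4.10/10) = 2.5704
T_e = (F − 1)·T₀ = (2.5704 − 1) × 290 = 455 K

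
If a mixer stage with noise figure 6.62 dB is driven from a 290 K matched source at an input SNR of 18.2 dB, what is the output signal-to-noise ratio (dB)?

11.58 dB

By definition F = SNR_in/SNR_out, so in dB: SNR_out = SNR_in − NF
SNR_out = 18.2 − 6.62 = 11.58 dB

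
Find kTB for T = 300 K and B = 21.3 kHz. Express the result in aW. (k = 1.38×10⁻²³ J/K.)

P_n = kTB = 1.38×10⁻²³ × 300 × 2.13×10⁴ = 8.82×10⁻¹⁷ W = 88.2 aW

88.2 aW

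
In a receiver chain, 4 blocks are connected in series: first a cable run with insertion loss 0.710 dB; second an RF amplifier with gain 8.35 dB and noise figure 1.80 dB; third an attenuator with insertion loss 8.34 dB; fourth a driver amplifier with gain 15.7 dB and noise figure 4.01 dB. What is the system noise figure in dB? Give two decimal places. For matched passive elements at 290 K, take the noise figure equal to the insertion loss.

Convert to linear (a loss of L dB is a gain of −L dB): F_i = 10^(NF_i/10), G_i = 10^(G_i,dB/10)
  Stage 1: F_1 = 10^(0.710/10) = 1.178, G_1 = 10^(−0.710/10) = 0.8492
  Stage 2: F_2 = 10^(1.80/10) = 1.514, G_2 = 10^(8.35/10) = 6.839
  Stage 3: F_3 = 10^(8.34/10) = 6.823, G_3 = 10^(−8.34/10) = 0.1466
  Stage 4: F_4 = 10^(4.01/10) = 2.518, G_4 = 10^(15.7/10) = 37.15
Friis cascade:
  F = 1.178 + (1.514 − 1)/0.8492 + (6.823 − 1)/5.808 + (2.518 − 1)/0.8511 = 4.568
NF = 10 log₁₀(4.568) = 6.60 dB

6.60 dB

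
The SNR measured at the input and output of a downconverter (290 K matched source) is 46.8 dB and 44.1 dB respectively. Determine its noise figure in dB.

NF (dB) = SNR_in(dB) − SNR_out(dB) when the source is at T₀
NF = 46.8 − 44.1 = 2.7 dB

2.7 dB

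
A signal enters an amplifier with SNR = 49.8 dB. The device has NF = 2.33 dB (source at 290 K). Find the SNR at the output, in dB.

By definition F = SNR_in/SNR_out, so in dB: SNR_out = SNR_in − NF
SNR_out = 49.8 − 2.33 = 47.47 dB

47.47 dB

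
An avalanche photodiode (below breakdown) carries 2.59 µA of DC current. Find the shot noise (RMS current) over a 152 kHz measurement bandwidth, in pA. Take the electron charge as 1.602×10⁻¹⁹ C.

I_n = √(2qI·B)
2qI·B = 2 × 1.602×10⁻¹⁹ × 2.59×10⁻⁶ × 1.52×10⁵ = 1.26×10⁻¹⁹ A²
I_n = √(1.26×10⁻¹⁹) = 3.55×10⁻¹⁰ A = 355 pA

355 pA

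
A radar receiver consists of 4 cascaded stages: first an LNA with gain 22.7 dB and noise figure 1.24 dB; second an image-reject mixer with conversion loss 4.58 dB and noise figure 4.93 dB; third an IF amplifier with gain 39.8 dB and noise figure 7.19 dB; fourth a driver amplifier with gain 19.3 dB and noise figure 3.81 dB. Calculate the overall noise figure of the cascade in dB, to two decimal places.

Convert to linear (a loss of L dB is a gain of −L dB): F_i = 10^(NF_i/10), G_i = 10^(G_i,dB/10)
  Stage 1: F_1 = 10^(1.24/10) = 1.330, G_1 = 10^(22.7/10) = 186.2
  Stage 2: F_2 = 10^(4.93/10) = 3.112, G_2 = 10^(−4.58/10) = 0.3483
  Stage 3: F_3 = 10^(7.19/10) = 5.236, G_3 = 10^(39.8/10) = 9550
  Stage 4: F_4 = 10^(3.81/10) = 2.404, G_4 = 10^(19.3/10) = 85.11
Friis cascade:
  F = 1.330 + (3.112 − 1)/186.2 + (5.236 − 1)/64.86 + (2.404 − 1)/6.194×10⁵ = 1.407
NF = 10 log₁₀(1.407) = 1.48 dB

1.48 dB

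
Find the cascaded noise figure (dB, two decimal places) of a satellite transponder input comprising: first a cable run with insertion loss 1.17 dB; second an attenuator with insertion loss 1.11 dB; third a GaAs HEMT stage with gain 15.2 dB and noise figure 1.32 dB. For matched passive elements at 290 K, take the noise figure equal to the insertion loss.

3.60 dB

Convert to linear (a loss of L dB is a gain of −L dB): F_i = 10^(NF_i/10), G_i = 10^(G_i,dB/10)
  Stage 1: F_1 = 10^(1.17/10) = 1.309, G_1 = 10^(−1.17/10) = 0.7638
  Stage 2: F_2 = 10^(1.11/10) = 1.291, G_2 = 10^(−1.11/10) = 0.7745
  Stage 3: F_3 = 10^(1.32/10) = 1.355, G_3 = 10^(15.2/10) = 33.11
Friis cascade:
  F = 1.309 + (1.291 − 1)/0.7638 + (1.355 − 1)/0.5916 = 2.291
NF = 10 log₁₀(2.291) = 3.60 dB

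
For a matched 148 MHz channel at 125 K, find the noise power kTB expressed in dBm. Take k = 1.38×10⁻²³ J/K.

P_n = kTB = 1.38×10⁻²³ × 125 × 1.48×10⁸ = 2.55×10⁻¹³ W
In dBm: 10 log₁₀(2.55×10⁻¹³ / 10⁻³) = −95.9 dBm

−95.9 dBm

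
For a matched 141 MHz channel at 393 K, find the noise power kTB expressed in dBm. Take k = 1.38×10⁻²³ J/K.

P_n = kTB = 1.38×10⁻²³ × 393 × 1.41×10⁸ = 7.65×10⁻¹³ W
In dBm: 10 log₁₀(7.65×10⁻¹³ / 10⁻³) = −91.2 dBm

−91.2 dBm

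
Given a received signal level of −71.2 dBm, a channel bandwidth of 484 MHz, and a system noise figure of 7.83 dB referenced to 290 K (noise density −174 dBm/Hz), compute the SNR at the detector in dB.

8.1 dB

Noise floor: N = −174 + 10 log₁₀(B) + NF
10 log₁₀(4.84×10⁸) = 86.85 dB
N = −174 + 86.85 + 7.83 = −79.32 dBm
SNR = P_sig − N = −71.2 − (−79.32) = 8.12 dB → 8.1 dB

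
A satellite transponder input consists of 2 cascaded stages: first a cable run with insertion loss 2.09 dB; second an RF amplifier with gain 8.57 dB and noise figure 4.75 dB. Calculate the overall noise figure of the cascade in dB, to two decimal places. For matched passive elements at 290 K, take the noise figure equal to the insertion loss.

6.84 dB

Convert to linear (a loss of L dB is a gain of −L dB): F_i = 10^(NF_i/10), G_i = 10^(G_i,dB/10)
  Stage 1: F_1 = 10^(2.09/10) = 1.618, G_1 = 10^(−2.09/10) = 0.6180
  Stage 2: F_2 = 10^(4.75/10) = 2.985, G_2 = 10^(8.57/10) = 7.194
Friis cascade:
  F = 1.618 + (2.985 − 1)/0.6180 = 4.831
NF = 10 log₁₀(4.831) = 6.84 dB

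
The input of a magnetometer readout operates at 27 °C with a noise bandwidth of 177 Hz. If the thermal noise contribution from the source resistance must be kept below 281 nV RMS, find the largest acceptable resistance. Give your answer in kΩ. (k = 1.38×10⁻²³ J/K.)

T = 27 °C + 273.15 = 300.15 K
Johnson–Nyquist: V_n = √(4kTRB) ⇒ R = V_n² / (4kTB)
4kTB = 4 × 1.38×10⁻²³ × 300.15 × 1.77×10² = 2.93×10⁻¹⁸
R = (2.81×10⁻⁷)² / 2.93×10⁻¹⁸ = 2.69×10⁴ Ω = 26.9 kΩ

26.9 kΩ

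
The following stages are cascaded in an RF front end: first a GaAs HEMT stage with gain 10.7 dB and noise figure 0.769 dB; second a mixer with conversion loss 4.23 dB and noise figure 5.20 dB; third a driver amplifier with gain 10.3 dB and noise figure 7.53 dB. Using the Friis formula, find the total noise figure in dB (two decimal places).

Convert to linear (a loss of L dB is a gain of −L dB): F_i = 10^(NF_i/10), G_i = 10^(G_i,dB/10)
  Stage 1: F_1 = 10^(0.769/10) = 1.194, G_1 = 10^(10.7/10) = 11.75
  Stage 2: F_2 = 10^(5.20/10) = 3.311, G_2 = 10^(−4.23/10) = 0.3776
  Stage 3: F_3 = 10^(7.53/10) = 5.662, G_3 = 10^(10.3/10) = 10.72
Friis cascade:
  F = 1.194 + (3.311 − 1)/11.75 + (5.662 − 1)/4.436 = 2.441
NF = 10 log₁₀(2.441) = 3.88 dB

3.88 dB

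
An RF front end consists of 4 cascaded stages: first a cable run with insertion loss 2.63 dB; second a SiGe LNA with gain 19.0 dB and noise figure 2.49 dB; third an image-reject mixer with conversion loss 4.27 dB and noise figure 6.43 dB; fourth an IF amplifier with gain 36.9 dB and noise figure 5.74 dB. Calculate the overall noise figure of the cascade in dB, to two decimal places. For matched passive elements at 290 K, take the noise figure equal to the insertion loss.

5.44 dB

Convert to linear (a loss of L dB is a gain of −L dB): F_i = 10^(NF_i/10), G_i = 10^(G_i,dB/10)
  Stage 1: F_1 = 10^(2.63/10) = 1.832, G_1 = 10^(−2.63/10) = 0.5458
  Stage 2: F_2 = 10^(2.49/10) = 1.774, G_2 = 10^(19.0/10) = 79.43
  Stage 3: F_3 = 10^(6.43/10) = 4.395, G_3 = 10^(−4.27/10) = 0.3741
  Stage 4: F_4 = 10^(5.74/10) = 3.750, G_4 = 10^(36.9/10) = 4898
Friis cascade:
  F = 1.832 + (1.774 − 1)/0.5458 + (4.395 − 1)/43.35 + (3.750 − 1)/16.22 = 3.499
NF = 10 log₁₀(3.499) = 5.44 dB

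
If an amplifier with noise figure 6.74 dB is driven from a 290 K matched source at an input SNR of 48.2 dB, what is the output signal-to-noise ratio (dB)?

By definition F = SNR_in/SNR_out, so in dB: SNR_out = SNR_in − NF
SNR_out = 48.2 − 6.74 = 41.46 dB

41.46 dB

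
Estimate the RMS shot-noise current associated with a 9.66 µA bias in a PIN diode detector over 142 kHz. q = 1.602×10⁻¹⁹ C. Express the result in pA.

I_n = √(2qI·B)
2qI·B = 2 × 1.602×10⁻¹⁹ × 9.66×10⁻⁶ × 1.42×10⁵ = 4.39×10⁻¹⁹ A²
I_n = √(4.39×10⁻¹⁹) = 6.63×10⁻¹⁰ A = 663 pA

663 pA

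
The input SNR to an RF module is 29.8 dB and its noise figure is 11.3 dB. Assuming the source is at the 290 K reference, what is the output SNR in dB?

By definition F = SNR_in/SNR_out, so in dB: SNR_out = SNR_in − NF
SNR_out = 29.8 − 11.3 = 18.5 dB

18.5 dB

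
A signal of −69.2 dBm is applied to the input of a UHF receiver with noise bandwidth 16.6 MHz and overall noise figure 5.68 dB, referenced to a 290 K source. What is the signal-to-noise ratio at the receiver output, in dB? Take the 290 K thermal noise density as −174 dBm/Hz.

Noise floor: N = −174 + 10 log₁₀(B) + NF
10 log₁₀(1.66×10⁷) = 72.2 dB
N = −174 + 72.2 + 5.68 = −96.12 dBm
SNR = P_sig − N = −69.2 − (−96.12) = 26.92 dB → 26.9 dB

26.9 dB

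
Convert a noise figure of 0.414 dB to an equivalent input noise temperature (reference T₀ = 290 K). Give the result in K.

F = 10^(0.414/10) = 1.10002
T_e = (F − 1)·T₀ = (1.10002 − 1) × 290 = 29.0 K

29.0 K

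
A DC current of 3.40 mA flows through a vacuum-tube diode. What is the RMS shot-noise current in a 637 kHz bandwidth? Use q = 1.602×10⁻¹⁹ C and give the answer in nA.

26.3 nA

I_n = √(2qI·B)
2qI·B = 2 × 1.602×10⁻¹⁹ × 3.40×10⁻³ × 6.37×10⁵ = 6.94×10⁻¹⁶ A²
I_n = √(6.94×10⁻¹⁶) = 2.63×10⁻⁸ A = 26.3 nA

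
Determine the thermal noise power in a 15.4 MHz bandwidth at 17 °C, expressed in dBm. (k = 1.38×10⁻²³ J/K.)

T = 17 °C + 273.15 = 290.15 K
P_n = kTB = 1.38×10⁻²³ × 290.15 × 1.54×10⁷ = 6.17×10⁻¹⁴ W
In dBm: 10 log₁₀(6.17×10⁻¹⁴ / 10⁻³) = −102.1 dBm

−102.1 dBm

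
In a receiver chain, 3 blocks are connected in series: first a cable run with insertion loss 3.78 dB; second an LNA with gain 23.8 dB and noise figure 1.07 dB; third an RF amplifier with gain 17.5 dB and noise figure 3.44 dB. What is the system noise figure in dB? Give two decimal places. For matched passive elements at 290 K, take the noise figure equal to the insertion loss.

Convert to linear (a loss of L dB is a gain of −L dB): F_i = 10^(NF_i/10), G_i = 10^(G_i,dB/10)
  Stage 1: F_1 = 10^(3.78/10) = 2.388, G_1 = 10^(−3.78/10) = 0.4188
  Stage 2: F_2 = 10^(1.07/10) = 1.279, G_2 = 10^(23.8/10) = 239.9
  Stage 3: F_3 = 10^(3.44/10) = 2.208, G_3 = 10^(17.5/10) = 56.23
Friis cascade:
  F = 2.388 + (1.279 − 1)/0.4188 + (2.208 − 1)/100.5 = 3.067
NF = 10 log₁₀(3.067) = 4.87 dB

4.87 dB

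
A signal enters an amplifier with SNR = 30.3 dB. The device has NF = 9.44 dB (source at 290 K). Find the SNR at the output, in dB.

20.86 dB

By definition F = SNR_in/SNR_out, so in dB: SNR_out = SNR_in − NF
SNR_out = 30.3 − 9.44 = 20.86 dB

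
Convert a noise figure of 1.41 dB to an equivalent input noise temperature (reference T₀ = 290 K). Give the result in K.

F = 10^(1.41/10) = 1.38357
T_e = (F − 1)·T₀ = (1.38357 − 1) × 290 = 111 K

111 K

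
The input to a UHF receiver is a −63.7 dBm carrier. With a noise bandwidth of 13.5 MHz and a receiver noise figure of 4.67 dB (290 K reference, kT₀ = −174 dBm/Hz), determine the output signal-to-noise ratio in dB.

34.3 dB

Noise floor: N = −174 + 10 log₁₀(B) + NF
10 log₁₀(1.35×10⁷) = 71.3 dB
N = −174 + 71.3 + 4.67 = −98.03 dBm
SNR = P_sig − N = −63.7 − (−98.03) = 34.33 dB → 34.3 dB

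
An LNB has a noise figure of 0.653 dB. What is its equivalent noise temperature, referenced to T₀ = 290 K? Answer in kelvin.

47.1 K

F = 10^(0.653/10) = 1.16225
T_e = (F − 1)·T₀ = (1.16225 − 1) × 290 = 47.1 K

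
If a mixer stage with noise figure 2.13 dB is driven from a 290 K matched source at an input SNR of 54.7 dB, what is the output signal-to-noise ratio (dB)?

52.57 dB

By definition F = SNR_in/SNR_out, so in dB: SNR_out = SNR_in − NF
SNR_out = 54.7 − 2.13 = 52.57 dB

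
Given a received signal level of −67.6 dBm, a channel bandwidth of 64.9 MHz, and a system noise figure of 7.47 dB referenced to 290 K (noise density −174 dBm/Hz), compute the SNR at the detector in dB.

20.8 dB

Noise floor: N = −174 + 10 log₁₀(B) + NF
10 log₁₀(6.49×10⁷) = 78.12 dB
N = −174 + 78.12 + 7.47 = −88.41 dBm
SNR = P_sig − N = −67.6 − (−88.41) = 20.81 dB → 20.8 dB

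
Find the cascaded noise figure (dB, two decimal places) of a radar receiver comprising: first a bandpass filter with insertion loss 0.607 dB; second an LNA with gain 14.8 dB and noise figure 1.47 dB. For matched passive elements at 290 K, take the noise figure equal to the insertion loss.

Convert to linear (a loss of L dB is a gain of −L dB): F_i = 10^(NF_i/10), G_i = 10^(G_i,dB/10)
  Stage 1: F_1 = 10^(0.607/10) = 1.150, G_1 = 10^(−0.607/10) = 0.8696
  Stage 2: F_2 = 10^(1.47/10) = 1.403, G_2 = 10^(14.8/10) = 30.20
Friis cascade:
  F = 1.150 + (1.403 − 1)/0.8696 = 1.613
NF = 10 log₁₀(1.613) = 2.08 dB

2.08 dB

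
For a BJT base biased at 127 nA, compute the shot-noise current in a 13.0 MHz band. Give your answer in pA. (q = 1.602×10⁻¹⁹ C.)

727 pA

I_n = √(2qI·B)
2qI·B = 2 × 1.602×10⁻¹⁹ × 1.27×10⁻⁷ × 1.30×10⁷ = 5.29×10⁻¹⁹ A²
I_n = √(5.29×10⁻¹⁹) = 7.27×10⁻¹⁰ A = 727 pA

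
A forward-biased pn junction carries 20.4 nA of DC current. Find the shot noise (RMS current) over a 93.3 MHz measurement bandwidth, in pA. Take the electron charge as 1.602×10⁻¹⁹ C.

I_n = √(2qI·B)
2qI·B = 2 × 1.602×10⁻¹⁹ × 2.04×10⁻⁸ × 9.33×10⁷ = 6.10×10⁻¹⁹ A²
I_n = √(6.10×10⁻¹⁹) = 7.81×10⁻¹⁰ A = 781 pA

781 pA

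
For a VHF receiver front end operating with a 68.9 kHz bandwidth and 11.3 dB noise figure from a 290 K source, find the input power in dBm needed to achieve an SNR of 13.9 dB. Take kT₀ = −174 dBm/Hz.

−100.4 dBm

Sensitivity = −174 + 10 log₁₀(B) + NF + SNR_min
= −174 + 48.38 + 11.3 + 13.9
= −100.42 dBm → −100.4 dBm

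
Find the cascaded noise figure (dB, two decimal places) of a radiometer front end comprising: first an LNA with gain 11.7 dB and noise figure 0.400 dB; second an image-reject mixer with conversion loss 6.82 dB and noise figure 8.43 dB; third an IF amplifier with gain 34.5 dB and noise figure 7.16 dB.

Convert to linear (a loss of L dB is a gain of −L dB): F_i = 10^(NF_i/10), G_i = 10^(G_i,dB/10)
  Stage 1: F_1 = 10^(0.400/10) = 1.096, G_1 = 10^(11.7/10) = 14.79
  Stage 2: F_2 = 10^(8.43/10) = 6.966, G_2 = 10^(−6.82/10) = 0.2080
  Stage 3: F_3 = 10^(7.16/10) = 5.200, G_3 = 10^(34.5/10) = 2818
Friis cascade:
  F = 1.096 + (6.966 − 1)/14.79 + (5.200 − 1)/3.076 = 2.865
NF = 10 log₁₀(2.865) = 4.57 dB

4.57 dB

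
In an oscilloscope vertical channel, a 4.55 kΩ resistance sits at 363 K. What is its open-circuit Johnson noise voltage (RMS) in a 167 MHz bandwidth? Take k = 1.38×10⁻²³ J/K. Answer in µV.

123 µV

V_n = √(4kTRB)
4kTRB = 4 × 1.38×10⁻²³ × 363 × 4.55×10³ × 1.67×10⁸ = 1.52×10⁻⁸ V²
V_n = √(1.52×10⁻⁸) = 1.23×10⁻⁴ V = 123 µV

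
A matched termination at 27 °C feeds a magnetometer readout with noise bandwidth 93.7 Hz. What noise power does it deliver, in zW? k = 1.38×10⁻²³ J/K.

T = 27 °C + 273.15 = 300.15 K
P_n = kTB = 1.38×10⁻²³ × 300.15 × 9.37×10¹ = 3.88×10⁻¹⁹ W = 388 zW

388 zW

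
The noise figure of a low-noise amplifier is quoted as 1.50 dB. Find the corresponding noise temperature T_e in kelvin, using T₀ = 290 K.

120 K

F = 10^(1.50/10) = 1.41254
T_e = (F − 1)·T₀ = (1.41254 − 1) × 290 = 120 K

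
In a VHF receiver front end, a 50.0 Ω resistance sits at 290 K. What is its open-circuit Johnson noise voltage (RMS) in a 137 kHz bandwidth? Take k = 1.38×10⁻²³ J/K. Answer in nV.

V_n = √(4kTRB)
4kTRB = 4 × 1.38×10⁻²³ × 290 × 5.00×10¹ × 1.37×10⁵ = 1.10×10⁻¹³ V²
V_n = √(1.10×10⁻¹³) = 3.31×10⁻⁷ V = 331 nV

331 nV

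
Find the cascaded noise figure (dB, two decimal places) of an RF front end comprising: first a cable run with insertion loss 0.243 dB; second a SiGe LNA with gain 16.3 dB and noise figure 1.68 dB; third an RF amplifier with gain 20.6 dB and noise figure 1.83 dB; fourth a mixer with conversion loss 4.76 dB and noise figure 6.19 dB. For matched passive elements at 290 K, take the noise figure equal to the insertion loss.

1.96 dB

Convert to linear (a loss of L dB is a gain of −L dB): F_i = 10^(NF_i/10), G_i = 10^(G_i,dB/10)
  Stage 1: F_1 = 10^(0.243/10) = 1.058, G_1 = 10^(−0.243/10) = 0.9456
  Stage 2: F_2 = 10^(1.68/10) = 1.472, G_2 = 10^(16.3/10) = 42.66
  Stage 3: F_3 = 10^(1.83/10) = 1.524, G_3 = 10^(20.6/10) = 114.8
  Stage 4: F_4 = 10^(6.19/10) = 4.159, G_4 = 10^(−4.76/10) = 0.3342
Friis cascade:
  F = 1.058 + (1.472 − 1)/0.9456 + (1.524 − 1)/40.34 + (4.159 − 1)/4631 = 1.571
NF = 10 log₁₀(1.571) = 1.96 dB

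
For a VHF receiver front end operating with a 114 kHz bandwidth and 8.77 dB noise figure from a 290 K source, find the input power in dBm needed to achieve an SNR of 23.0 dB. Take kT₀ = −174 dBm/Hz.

Sensitivity = −174 + 10 log₁₀(B) + NF + SNR_min
= −174 + 50.57 + 8.77 + 23.0
= −91.66 dBm → −91.7 dBm

−91.7 dBm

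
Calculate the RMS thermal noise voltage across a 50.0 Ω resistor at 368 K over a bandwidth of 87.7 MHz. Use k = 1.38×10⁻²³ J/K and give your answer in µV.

V_n = √(4kTRB)
4kTRB = 4 × 1.38×10⁻²³ × 368 × 5.00×10¹ × 8.77×10⁷ = 8.91×10⁻¹¹ V²
V_n = √(8.91×10⁻¹¹) = 9.44×10⁻⁶ V = 9.44 µV

9.44 µV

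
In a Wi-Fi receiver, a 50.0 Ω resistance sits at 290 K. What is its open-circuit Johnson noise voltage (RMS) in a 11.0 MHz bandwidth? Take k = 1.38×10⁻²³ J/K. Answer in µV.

2.97 µV

V_n = √(4kTRB)
4kTRB = 4 × 1.38×10⁻²³ × 290 × 5.00×10¹ × 1.10×10⁷ = 8.80×10⁻¹² V²
V_n = √(8.80×10⁻¹²) = 2.97×10⁻⁶ V = 2.97 µV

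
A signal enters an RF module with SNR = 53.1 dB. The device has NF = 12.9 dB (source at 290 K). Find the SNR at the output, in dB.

By definition F = SNR_in/SNR_out, so in dB: SNR_out = SNR_in − NF
SNR_out = 53.1 − 12.9 = 40.2 dB

40.2 dB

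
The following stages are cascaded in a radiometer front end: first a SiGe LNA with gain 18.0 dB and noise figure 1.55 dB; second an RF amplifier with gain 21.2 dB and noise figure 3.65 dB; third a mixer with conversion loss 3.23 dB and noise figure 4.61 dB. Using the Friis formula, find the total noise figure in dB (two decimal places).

Convert to linear (a loss of L dB is a gain of −L dB): F_i = 10^(NF_i/10), G_i = 10^(G_i,dB/10)
  Stage 1: F_1 = 10^(1.55/10) = 1.429, G_1 = 10^(18.0/10) = 63.10
  Stage 2: F_2 = 10^(3.65/10) = 2.317, G_2 = 10^(21.2/10) = 131.8
  Stage 3: F_3 = 10^(4.61/10) = 2.891, G_3 = 10^(−3.23/10) = 0.4753
Friis cascade:
  F = 1.429 + (2.317 − 1)/63.10 + (2.891 − 1)/8318 = 1.450
NF = 10 log₁₀(1.450) = 1.61 dB

1.61 dB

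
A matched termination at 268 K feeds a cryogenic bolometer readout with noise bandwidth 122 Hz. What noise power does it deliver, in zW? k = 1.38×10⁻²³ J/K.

451 zW

P_n = kTB = 1.38×10⁻²³ × 268 × 1.22×10² = 4.51×10⁻¹⁹ W = 451 zW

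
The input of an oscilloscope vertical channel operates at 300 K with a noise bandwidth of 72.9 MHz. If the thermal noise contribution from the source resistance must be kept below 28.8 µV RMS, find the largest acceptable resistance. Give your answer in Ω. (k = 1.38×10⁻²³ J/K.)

Johnson–Nyquist: V_n = √(4kTRB) ⇒ R = V_n² / (4kTB)
4kTB = 4 × 1.38×10⁻²³ × 300 × 7.29×10⁷ = 1.21×10⁻¹²
R = (2.88×10⁻⁵)² / 1.21×10⁻¹² = 6.87×10² Ω = 687 Ω

687 Ω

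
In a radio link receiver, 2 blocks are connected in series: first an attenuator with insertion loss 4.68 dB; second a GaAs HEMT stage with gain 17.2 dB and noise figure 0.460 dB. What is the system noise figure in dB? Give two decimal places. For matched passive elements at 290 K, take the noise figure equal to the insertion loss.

5.14 dB

Convert to linear (a loss of L dB is a gain of −L dB): F_i = 10^(NF_i/10), G_i = 10^(G_i,dB/10)
  Stage 1: F_1 = 10^(4.68/10) = 2.938, G_1 = 10^(−4.68/10) = 0.3404
  Stage 2: F_2 = 10^(0.460/10) = 1.112, G_2 = 10^(17.2/10) = 52.48
Friis cascade:
  F = 2.938 + (1.112 − 1)/0.3404 = 3.266
NF = 10 log₁₀(3.266) = 5.14 dB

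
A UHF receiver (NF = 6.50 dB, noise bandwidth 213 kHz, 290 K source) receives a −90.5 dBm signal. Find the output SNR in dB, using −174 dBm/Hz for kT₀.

Noise floor: N = −174 + 10 log₁₀(B) + NF
10 log₁₀(2.13×10⁵) = 53.28 dB
N = −174 + 53.28 + 6.50 = −114.22 dBm
SNR = P_sig − N = −90.5 − (−114.22) = 23.72 dB → 23.7 dB

23.7 dB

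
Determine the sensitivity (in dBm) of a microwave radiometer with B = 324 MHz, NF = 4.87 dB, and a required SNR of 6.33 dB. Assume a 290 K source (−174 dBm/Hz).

−77.7 dBm

Sensitivity = −174 + 10 log₁₀(B) + NF + SNR_min
= −174 + 85.11 + 4.87 + 6.33
= −77.69 dBm → −77.7 dBm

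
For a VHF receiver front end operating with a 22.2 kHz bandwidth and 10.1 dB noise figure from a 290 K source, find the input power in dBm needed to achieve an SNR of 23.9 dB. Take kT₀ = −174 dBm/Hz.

Sensitivity = −174 + 10 log₁₀(B) + NF + SNR_min
= −174 + 43.46 + 10.1 + 23.9
= −96.54 dBm → −96.5 dBm

−96.5 dBm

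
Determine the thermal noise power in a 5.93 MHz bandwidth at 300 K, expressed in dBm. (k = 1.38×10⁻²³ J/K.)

−106.1 dBm

P_n = kTB = 1.38×10⁻²³ × 300 × 5.93×10⁶ = 2.46×10⁻¹⁴ W
In dBm: 10 log₁₀(2.46×10⁻¹⁴ / 10⁻³) = −106.1 dBm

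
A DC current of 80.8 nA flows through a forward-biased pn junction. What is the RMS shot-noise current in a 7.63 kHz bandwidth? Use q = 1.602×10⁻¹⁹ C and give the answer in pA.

14.1 pA

I_n = √(2qI·B)
2qI·B = 2 × 1.602×10⁻¹⁹ × 8.08×10⁻⁸ × 7.63×10³ = 1.98×10⁻²² A²
I_n = √(1.98×10⁻²²) = 1.41×10⁻¹¹ A = 14.1 pA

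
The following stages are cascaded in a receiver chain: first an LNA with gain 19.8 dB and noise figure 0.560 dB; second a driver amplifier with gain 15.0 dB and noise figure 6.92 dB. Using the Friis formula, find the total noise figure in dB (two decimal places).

Convert to linear (a loss of L dB is a gain of −L dB): F_i = 10^(NF_i/10), G_i = 10^(G_i,dB/10)
  Stage 1: F_1 = 10^(0.560/10) = 1.138, G_1 = 10^(19.8/10) = 95.50
  Stage 2: F_2 = 10^(6.92/10) = 4.920, G_2 = 10^(15.0/10) = 31.62
Friis cascade:
  F = 1.138 + (4.920 − 1)/95.50 = 1.179
NF = 10 log₁₀(1.179) = 0.71 dB

0.71 dB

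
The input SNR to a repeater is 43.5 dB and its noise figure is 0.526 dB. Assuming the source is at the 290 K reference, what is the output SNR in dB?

By definition F = SNR_in/SNR_out, so in dB: SNR_out = SNR_in − NF
SNR_out = 43.5 − 0.526 = 42.974 dB

42.974 dB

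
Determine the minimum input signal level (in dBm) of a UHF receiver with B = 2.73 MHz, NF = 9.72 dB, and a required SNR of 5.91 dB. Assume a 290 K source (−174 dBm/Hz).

Sensitivity = −174 + 10 log₁₀(B) + NF + SNR_min
= −174 + 64.36 + 9.72 + 5.91
= −94.01 dBm → −94.0 dBm

−94.0 dBm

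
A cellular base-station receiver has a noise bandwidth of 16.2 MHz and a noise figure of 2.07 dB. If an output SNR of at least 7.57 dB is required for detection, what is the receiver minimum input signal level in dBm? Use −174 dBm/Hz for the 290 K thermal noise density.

−92.3 dBm

Sensitivity = −174 + 10 log₁₀(B) + NF + SNR_min
= −174 + 72.1 + 2.07 + 7.57
= −92.26 dBm → −92.3 dBm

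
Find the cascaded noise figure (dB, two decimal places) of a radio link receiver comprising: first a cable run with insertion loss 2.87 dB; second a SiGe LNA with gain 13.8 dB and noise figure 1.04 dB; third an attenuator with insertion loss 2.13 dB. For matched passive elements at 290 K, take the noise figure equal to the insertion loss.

4.00 dB

Convert to linear (a loss of L dB is a gain of −L dB): F_i = 10^(NF_i/10), G_i = 10^(G_i,dB/10)
  Stage 1: F_1 = 10^(2.87/10) = 1.936, G_1 = 10^(−2.87/10) = 0.5164
  Stage 2: F_2 = 10^(1.04/10) = 1.271, G_2 = 10^(13.8/10) = 23.99
  Stage 3: F_3 = 10^(2.13/10) = 1.633, G_3 = 10^(−2.13/10) = 0.6124
Friis cascade:
  F = 1.936 + (1.271 − 1)/0.5164 + (1.633 − 1)/12.39 = 2.511
NF = 10 log₁₀(2.511) = 4.00 dB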